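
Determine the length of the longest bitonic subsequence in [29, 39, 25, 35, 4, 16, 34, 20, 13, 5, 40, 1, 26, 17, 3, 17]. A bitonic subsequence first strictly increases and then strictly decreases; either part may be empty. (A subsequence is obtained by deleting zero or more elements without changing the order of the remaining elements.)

8

One longest bitonic subsequence is 29, 39, 35, 34, 20, 13, 5, 3 (positions 1,2,4,7,8,9,10,15): it rises to 39 then falls. Length 8 is optimal.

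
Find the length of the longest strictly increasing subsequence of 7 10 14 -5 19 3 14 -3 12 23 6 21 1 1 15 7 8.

Scanning left to right, the best length ending at each element is: 7→1, 10→2, 14→3, -5→1, 19→4, 3→2, 14→3, -3→2, 12→3, 23→5, 6→3, 21→5, 1→3, 1→3, 15→4, 7→4, 8→5.
So the longest increasing subsequence has length 5, e.g. 7, 10, 14, 19, 23.

5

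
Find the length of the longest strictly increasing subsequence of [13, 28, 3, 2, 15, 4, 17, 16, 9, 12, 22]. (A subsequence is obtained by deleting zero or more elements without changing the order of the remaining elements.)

5

Scanning left to right, the best length ending at each element is: 13→1, 28→2, 3→1, 2→1, 15→2, 4→2, 17→3, 16→3, 9→3, 12→4, 22→5.
So the longest increasing subsequence has length 5, e.g. 3, 4, 9, 12, 22.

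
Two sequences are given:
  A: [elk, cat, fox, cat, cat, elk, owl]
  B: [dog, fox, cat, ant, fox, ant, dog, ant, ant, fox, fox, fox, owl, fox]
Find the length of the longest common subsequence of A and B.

3

Backtracking the LCS table gives one alignment: cat (A2,B3) → fox (A3,B12) → owl (A7,B13).
So the longest common subsequence has length 3.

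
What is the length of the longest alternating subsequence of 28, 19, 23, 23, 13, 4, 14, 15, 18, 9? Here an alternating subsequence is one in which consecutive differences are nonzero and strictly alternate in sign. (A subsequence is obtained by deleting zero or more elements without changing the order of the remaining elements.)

6

Track the best alternating length ending on an up-step vs a down-step at each position: up/down = 1/1, 1/2, 3/2, 3/2, 1/4, 1/4, 5/4, 5/4, 5/4, 5/6.
The maximum over both is 6; one such subsequence is 28, 19, 23, 13, 14, 9.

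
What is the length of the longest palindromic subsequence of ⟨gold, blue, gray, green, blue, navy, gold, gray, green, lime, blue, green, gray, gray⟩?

7

One longest palindromic subsequence is gray gray green blue green gray gray (positions 3,8,9,11,12,13,14); it reads the same forward and backward, and the interval DP gives dp[1][14] = 7.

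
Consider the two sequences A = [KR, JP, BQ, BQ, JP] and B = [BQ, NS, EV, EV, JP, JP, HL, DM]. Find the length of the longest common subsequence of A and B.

A longest common subsequence is JP, JP (length 2); the LCS DP confirms no longer common subsequence exists.

2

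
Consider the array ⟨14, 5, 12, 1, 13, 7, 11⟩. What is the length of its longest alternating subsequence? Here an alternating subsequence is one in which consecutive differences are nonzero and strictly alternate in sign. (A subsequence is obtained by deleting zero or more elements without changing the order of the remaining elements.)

Track the best alternating length ending on an up-step vs a down-step at each position: up/down = 1/1, 1/2, 3/2, 1/4, 5/2, 5/6, 7/6.
The maximum over both is 7; one such subsequence is 14, 5, 12, 1, 13, 7, 11.

7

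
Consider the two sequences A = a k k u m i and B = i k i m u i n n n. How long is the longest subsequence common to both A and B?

A longest common subsequence is kui (length 3); the LCS DP confirms no longer common subsequence exists.

3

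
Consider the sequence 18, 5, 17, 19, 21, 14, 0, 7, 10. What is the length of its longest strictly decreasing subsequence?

Scanning left to right, the best length ending at each element is: 18→1, 5→2, 17→2, 19→1, 21→1, 14→3, 0→4, 7→4, 10→4.
So the longest decreasing subsequence has length 4, e.g. 18, 17, 14, 0.

4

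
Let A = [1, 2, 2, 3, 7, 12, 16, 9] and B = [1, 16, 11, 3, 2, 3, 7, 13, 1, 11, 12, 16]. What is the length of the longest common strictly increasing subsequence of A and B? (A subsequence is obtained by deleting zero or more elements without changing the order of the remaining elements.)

For each value that appears in both, track the longest common increasing run ending there.
The best achievable length is 6; one witness is 1, 2, 3, 7, 12, 16 (A-positions 1,2,4,5,6,7, B-positions 1,5,6,7,11,12).

6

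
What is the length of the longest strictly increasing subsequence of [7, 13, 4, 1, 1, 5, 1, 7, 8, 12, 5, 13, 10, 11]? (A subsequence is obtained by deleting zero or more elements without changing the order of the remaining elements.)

Scanning left to right, the best length ending at each element is: 7→1, 13→2, 4→1, 1→1, 1→1, 5→2, 1→1, 7→3, 8→4, 12→5, 5→2, 13→6, 10→5, 11→6.
So the longest increasing subsequence has length 6, e.g. 4, 5, 7, 8, 12, 13.

6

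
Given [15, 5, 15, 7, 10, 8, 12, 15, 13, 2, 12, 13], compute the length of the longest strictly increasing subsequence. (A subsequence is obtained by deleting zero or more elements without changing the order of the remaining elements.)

Scanning left to right, the best length ending at each element is: 15→1, 5→1, 15→2, 7→2, 10→3, 8→3, 12→4, 15→5, 13→5, 2→1, 12→4, 13→5.
So the longest increasing subsequence has length 5, e.g. 5, 7, 10, 12, 15.

5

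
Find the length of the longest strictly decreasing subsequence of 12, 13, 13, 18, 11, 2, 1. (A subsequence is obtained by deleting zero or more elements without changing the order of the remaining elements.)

One longest decreasing subsequence is 12, 11, 2, 1 (positions 1,5,6,7), of length 4; no longer one exists.

4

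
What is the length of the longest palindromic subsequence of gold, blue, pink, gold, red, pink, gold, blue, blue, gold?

7

Using dp[i][j] = 2 + dp[i+1][j−1] if the ends match, else max(dp[i+1][j], dp[i][j−1]):
dp[1][10] = 7. A witness is gold blue gold pink gold blue gold at positions 1,2,4,6,7,9,10.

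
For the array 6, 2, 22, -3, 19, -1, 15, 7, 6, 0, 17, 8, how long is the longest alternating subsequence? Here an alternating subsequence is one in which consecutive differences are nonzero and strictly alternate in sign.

A longest alternating subsequence is 6, 2, 22, -3, 19, -1, 15, 7, 17, 8 (positions 1,2,3,4,5,6,7,8,11,12); its 9 consecutive differences strictly alternate in sign, and length 10 is optimal.

10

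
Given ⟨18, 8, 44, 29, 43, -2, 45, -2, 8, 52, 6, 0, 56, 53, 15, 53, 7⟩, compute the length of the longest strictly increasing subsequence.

6

One longest increasing subsequence is 18, 29, 43, 45, 52, 56 (positions 1,4,5,7,10,13), of length 6; no longer one exists.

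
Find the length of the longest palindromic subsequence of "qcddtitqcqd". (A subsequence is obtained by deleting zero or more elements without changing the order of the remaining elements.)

One longest palindromic subsequence is qctitcq (positions 1,2,5,6,7,9,10); it reads the same forward and backward, and the interval DP gives dp[1][11] = 7.

7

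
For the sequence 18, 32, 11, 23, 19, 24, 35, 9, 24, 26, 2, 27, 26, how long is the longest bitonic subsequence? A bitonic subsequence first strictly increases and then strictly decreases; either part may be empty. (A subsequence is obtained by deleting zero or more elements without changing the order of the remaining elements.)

Let inc[i] be the LIS ending at i and dec[i] the longest strictly decreasing subsequence starting at i. inc = [1, 2, 1, 2, 2, 3, 4, 1, 3, 4, 1, 5, 4], dec = [4, 5, 3, 4, 3, 3, 3, 2, 2, 2, 1, 2, 1].
max_i inc[i]+dec[i]−1 = 6, with one witness 18, 32, 23, 19, 9, 2.

6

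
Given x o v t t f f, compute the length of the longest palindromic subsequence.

2

Using dp[i][j] = 2 + dp[i+1][j−1] if the ends match, else max(dp[i+1][j], dp[i][j−1]):
dp[1][7] = 2. A witness is ff at positions 6,7.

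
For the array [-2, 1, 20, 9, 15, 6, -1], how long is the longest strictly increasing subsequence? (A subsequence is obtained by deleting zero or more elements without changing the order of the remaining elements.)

4

Scanning left to right, the best length ending at each element is: -2→1, 1→2, 20→3, 9→3, 15→4, 6→3, -1→2.
So the longest increasing subsequence has length 4, e.g. -2, 1, 9, 15.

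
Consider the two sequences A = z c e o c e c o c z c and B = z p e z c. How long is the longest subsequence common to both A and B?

Backtracking the LCS table gives one alignment: z (A1,B1) → e (A6,B3) → z (A10,B4) → c (A11,B5).
So the longest common subsequence has length 4.

4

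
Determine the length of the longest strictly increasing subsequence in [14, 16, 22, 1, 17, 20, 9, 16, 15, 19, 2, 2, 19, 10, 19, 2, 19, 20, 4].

5

One longest increasing subsequence is 14, 16, 17, 19, 20 (positions 1,2,5,10,18), of length 5; no longer one exists.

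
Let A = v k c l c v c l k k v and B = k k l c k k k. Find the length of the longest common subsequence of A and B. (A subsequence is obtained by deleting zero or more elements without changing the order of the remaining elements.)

5

A longest common subsequence is klckk (length 5); the LCS DP confirms no longer common subsequence exists.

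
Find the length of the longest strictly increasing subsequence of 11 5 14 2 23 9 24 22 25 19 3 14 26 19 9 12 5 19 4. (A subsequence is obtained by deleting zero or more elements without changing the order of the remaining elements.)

6

One longest increasing subsequence is 11, 14, 23, 24, 25, 26 (positions 1,3,5,7,9,13), of length 6; no longer one exists.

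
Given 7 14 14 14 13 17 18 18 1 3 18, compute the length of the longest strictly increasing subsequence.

4

Let dp[i] be the longest increasing subsequence ending at position i. Then dp = [1, 2, 2, 2, 2, 3, 4, 4, 1, 2, 4].
The maximum is 4; one witness is 7, 14, 17, 18 at positions 1,2,6,7.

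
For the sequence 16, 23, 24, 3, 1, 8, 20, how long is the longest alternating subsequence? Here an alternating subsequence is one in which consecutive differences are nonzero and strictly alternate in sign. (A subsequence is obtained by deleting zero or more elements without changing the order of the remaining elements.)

A longest alternating subsequence is 16, 23, 3, 8 (positions 1,2,4,6); its 3 consecutive differences strictly alternate in sign, and length 4 is optimal.

4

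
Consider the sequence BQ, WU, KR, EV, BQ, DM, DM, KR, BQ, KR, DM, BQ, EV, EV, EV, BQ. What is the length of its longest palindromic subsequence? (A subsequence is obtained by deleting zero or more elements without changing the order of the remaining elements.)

Using dp[i][j] = 2 + dp[i+1][j−1] if the ends match, else max(dp[i+1][j], dp[i][j−1]):
dp[1][16] = 11. A witness is BQ EV BQ DM KR BQ KR DM BQ EV BQ at positions 1,4,5,6,8,9,10,11,12,15,16.

11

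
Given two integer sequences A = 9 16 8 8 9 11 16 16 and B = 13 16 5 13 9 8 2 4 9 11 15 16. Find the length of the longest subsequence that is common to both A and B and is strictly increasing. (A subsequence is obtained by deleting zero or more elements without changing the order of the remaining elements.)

A longest common strictly increasing subsequence is 8, 9, 11, 16 (length 4); it appears in order in both A and B, and no longer such subsequence exists.

4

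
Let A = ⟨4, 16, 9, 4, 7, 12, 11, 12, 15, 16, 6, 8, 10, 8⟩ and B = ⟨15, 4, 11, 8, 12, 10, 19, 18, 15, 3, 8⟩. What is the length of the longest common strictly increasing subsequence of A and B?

4

A longest common strictly increasing subsequence is 4, 11, 12, 15 (length 4); it appears in order in both A and B, and no longer such subsequence exists.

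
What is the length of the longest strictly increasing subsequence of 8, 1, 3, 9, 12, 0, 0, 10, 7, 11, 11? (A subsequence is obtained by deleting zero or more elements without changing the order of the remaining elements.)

Let dp[i] be the longest increasing subsequence ending at position i. Then dp = [1, 1, 2, 3, 4, 1, 1, 4, 3, 5, 5].
The maximum is 5; one witness is 1, 3, 9, 10, 11 at positions 2,3,4,8,10.

5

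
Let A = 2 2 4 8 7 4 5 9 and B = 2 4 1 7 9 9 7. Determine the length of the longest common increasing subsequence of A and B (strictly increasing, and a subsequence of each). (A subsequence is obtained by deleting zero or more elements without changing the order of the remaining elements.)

A longest common strictly increasing subsequence is 2, 4, 7, 9 (length 4); it appears in order in both A and B, and no longer such subsequence exists.

4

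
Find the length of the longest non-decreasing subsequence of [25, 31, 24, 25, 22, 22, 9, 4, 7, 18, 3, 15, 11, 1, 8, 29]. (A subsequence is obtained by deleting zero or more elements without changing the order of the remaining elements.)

4

Let dp[i] be the longest non-decreasing subsequence ending at position i. Then dp = [1, 2, 1, 2, 1, 2, 1, 1, 2, 3, 1, 3, 3, 1, 3, 4].
The maximum is 4; one witness is 4, 7, 18, 29 at positions 8,9,10,16.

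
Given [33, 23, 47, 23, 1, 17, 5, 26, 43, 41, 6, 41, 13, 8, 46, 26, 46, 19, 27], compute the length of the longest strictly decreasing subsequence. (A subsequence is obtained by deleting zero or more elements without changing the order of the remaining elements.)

One longest decreasing subsequence is 33, 23, 17, 13, 8 (positions 1,2,6,13,14), of length 5; no longer one exists.

5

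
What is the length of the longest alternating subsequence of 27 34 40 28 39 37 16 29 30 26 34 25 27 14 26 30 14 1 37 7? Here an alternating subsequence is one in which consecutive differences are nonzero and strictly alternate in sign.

15

Track the best alternating length ending on an up-step vs a down-step at each position: up/down = 1/1, 2/1, 2/1, 2/3, 4/3, 4/5, 1/5, 6/5, 6/5, 6/7, 8/5, 6/9, 10/9, 1/11, 12/11, 12/9, 1/13, 1/13, 14/5, 14/15.
The maximum over both is 15; one such subsequence is 27, 34, 28, 39, 16, 29, 26, 34, 25, 27, 14, 26, 14, 37, 7.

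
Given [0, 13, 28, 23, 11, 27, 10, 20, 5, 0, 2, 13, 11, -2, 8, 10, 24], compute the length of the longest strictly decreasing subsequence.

7

One longest decreasing subsequence is 28, 23, 11, 10, 5, 0, -2 (positions 3,4,5,7,9,10,14), of length 7; no longer one exists.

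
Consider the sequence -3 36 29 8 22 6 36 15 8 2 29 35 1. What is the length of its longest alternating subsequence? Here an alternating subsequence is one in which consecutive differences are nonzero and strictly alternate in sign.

9

A longest alternating subsequence is -3, 36, 8, 22, 6, 36, 15, 29, 1 (positions 1,2,4,5,6,7,8,11,13); its 8 consecutive differences strictly alternate in sign, and length 9 is optimal.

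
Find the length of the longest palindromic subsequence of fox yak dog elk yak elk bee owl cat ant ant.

3

One longest palindromic subsequence is elk yak elk (positions 4,5,6); it reads the same forward and backward, and the interval DP gives dp[1][11] = 3.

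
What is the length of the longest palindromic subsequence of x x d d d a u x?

One longest palindromic subsequence is xdddx (positions 1,3,4,5,8); it reads the same forward and backward, and the interval DP gives dp[1][8] = 5.

5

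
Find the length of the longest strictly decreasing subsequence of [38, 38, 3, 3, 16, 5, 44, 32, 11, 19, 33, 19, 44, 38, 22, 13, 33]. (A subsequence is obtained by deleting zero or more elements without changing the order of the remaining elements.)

4

One longest decreasing subsequence is 38, 32, 19, 13 (positions 1,8,10,16), of length 4; no longer one exists.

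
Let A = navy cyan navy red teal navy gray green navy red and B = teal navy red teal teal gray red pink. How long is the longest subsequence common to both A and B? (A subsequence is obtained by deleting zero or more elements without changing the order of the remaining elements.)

Backtracking the LCS table gives one alignment: navy (A3,B2) → red (A4,B3) → teal (A5,B5) → gray (A7,B6) → red (A10,B7).
So the longest common subsequence has length 5.

5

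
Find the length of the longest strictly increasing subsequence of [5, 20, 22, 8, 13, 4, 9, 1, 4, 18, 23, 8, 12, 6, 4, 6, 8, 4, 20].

5

Let dp[i] be the longest increasing subsequence ending at position i. Then dp = [1, 2, 3, 2, 3, 1, 3, 1, 2, 4, 5, 3, 4, 3, 2, 3, 4, 2, 5].
The maximum is 5; one witness is 5, 8, 13, 18, 23 at positions 1,4,5,10,11.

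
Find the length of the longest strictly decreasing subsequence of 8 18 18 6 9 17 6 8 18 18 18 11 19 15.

Let dp[i] be the longest decreasing subsequence ending at position i. Then dp = [1, 1, 1, 2, 2, 2, 3, 3, 1, 1, 1, 3, 1, 3].
The maximum is 3; one witness is 18, 9, 6 at positions 2,5,7.

3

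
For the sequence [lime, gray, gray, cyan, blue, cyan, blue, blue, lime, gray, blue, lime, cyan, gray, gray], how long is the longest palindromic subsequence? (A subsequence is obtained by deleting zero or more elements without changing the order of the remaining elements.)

One longest palindromic subsequence is gray gray cyan blue blue blue blue cyan gray gray (positions 2,3,4,5,7,8,11,13,14,15); it reads the same forward and backward, and the interval DP gives dp[1][15] = 10.

10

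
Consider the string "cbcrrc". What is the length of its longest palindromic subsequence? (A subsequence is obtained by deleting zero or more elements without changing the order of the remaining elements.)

4

Using dp[i][j] = 2 + dp[i+1][j−1] if the ends match, else max(dp[i+1][j], dp[i][j−1]):
dp[1][6] = 4. A witness is crrc at positions 1,4,5,6.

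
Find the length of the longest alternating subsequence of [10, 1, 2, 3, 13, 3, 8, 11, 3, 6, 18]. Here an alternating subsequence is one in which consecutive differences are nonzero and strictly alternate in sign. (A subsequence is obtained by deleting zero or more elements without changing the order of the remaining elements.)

Track the best alternating length ending on an up-step vs a down-step at each position: up/down = 1/1, 1/2, 3/2, 3/2, 3/1, 3/4, 5/4, 5/4, 3/6, 7/6, 7/1.
The maximum over both is 7; one such subsequence is 10, 1, 13, 3, 8, 3, 6.

7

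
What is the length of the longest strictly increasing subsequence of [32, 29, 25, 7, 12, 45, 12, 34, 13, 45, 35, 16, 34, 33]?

5

Scanning left to right, the best length ending at each element is: 32→1, 29→1, 25→1, 7→1, 12→2, 45→3, 12→2, 34→3, 13→3, 45→4, 35→4, 16→4, 34→5, 33→5.
So the longest increasing subsequence has length 5, e.g. 7, 12, 13, 16, 34.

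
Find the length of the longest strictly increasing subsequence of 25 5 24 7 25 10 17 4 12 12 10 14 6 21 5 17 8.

One longest increasing subsequence is 5, 7, 10, 12, 14, 21 (positions 2,4,6,9,12,14), of length 6; no longer one exists.

6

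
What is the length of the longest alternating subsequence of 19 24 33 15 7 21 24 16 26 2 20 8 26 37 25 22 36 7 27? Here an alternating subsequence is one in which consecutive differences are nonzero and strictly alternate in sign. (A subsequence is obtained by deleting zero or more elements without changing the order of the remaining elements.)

14

A longest alternating subsequence is 19, 24, 15, 21, 16, 26, 2, 20, 8, 26, 25, 36, 7, 27 (positions 1,2,4,6,8,9,10,11,12,13,15,17,18,19); its 13 consecutive differences strictly alternate in sign, and length 14 is optimal.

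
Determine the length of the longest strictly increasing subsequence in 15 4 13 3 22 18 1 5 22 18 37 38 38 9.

6

Scanning left to right, the best length ending at each element is: 15→1, 4→1, 13→2, 3→1, 22→3, 18→3, 1→1, 5→2, 22→4, 18→3, 37→5, 38→6, 38→6, 9→3.
So the longest increasing subsequence has length 6, e.g. 4, 13, 18, 22, 37, 38.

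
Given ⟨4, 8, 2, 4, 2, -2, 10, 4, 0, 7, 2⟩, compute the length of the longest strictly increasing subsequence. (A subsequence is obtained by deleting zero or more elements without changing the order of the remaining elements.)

3

Let dp[i] be the longest increasing subsequence ending at position i. Then dp = [1, 2, 1, 2, 1, 1, 3, 2, 2, 3, 3].
The maximum is 3; one witness is 4, 8, 10 at positions 1,2,7.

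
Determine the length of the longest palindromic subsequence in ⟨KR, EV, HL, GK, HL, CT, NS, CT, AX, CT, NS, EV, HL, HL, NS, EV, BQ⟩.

Using dp[i][j] = 2 + dp[i+1][j−1] if the ends match, else max(dp[i+1][j], dp[i][j−1]):
dp[1][17] = 11. A witness is EV HL HL NS CT AX CT NS HL HL EV at positions 2,3,5,7,8,9,10,11,13,14,16.

11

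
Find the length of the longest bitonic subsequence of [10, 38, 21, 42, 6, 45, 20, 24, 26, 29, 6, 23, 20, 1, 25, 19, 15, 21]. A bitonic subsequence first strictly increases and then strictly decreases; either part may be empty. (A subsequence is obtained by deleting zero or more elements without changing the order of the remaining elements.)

Let inc[i] be the LIS ending at i and dec[i] the longest strictly decreasing subsequence starting at i. inc = [1, 2, 2, 3, 1, 4, 2, 3, 4, 5, 1, 3, 2, 1, 4, 2, 2, 3], dec = [3, 6, 4, 6, 2, 6, 3, 5, 5, 5, 2, 4, 3, 1, 3, 2, 1, 1].
max_i inc[i]+dec[i]−1 = 9, with one witness 10, 38, 42, 45, 29, 23, 20, 19, 15.

9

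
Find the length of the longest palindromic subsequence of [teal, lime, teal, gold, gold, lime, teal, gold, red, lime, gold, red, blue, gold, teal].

One longest palindromic subsequence is teal gold gold lime red lime gold gold teal (positions 1,4,5,6,9,10,11,14,15); it reads the same forward and backward, and the interval DP gives dp[1][15] = 9.

9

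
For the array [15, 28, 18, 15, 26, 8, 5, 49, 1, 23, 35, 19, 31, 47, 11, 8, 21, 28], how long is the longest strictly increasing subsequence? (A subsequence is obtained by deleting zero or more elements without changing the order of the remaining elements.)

Scanning left to right, the best length ending at each element is: 15→1, 28→2, 18→2, 15→1, 26→3, 8→1, 5→1, 49→4, 1→1, 23→3, 35→4, 19→3, 31→4, 47→5, 11→2, 8→2, 21→4, 28→5.
So the longest increasing subsequence has length 5, e.g. 15, 18, 26, 35, 47.

5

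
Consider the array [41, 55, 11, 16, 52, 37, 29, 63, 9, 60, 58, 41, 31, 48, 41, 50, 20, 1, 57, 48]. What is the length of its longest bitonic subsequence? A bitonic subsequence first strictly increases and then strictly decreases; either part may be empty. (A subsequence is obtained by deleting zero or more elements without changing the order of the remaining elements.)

10

Let inc[i] be the LIS ending at i and dec[i] the longest strictly decreasing subsequence starting at i. inc = [1, 2, 1, 2, 3, 3, 3, 4, 1, 4, 4, 4, 4, 5, 5, 6, 3, 1, 7, 6], dec = [5, 6, 3, 3, 5, 4, 3, 7, 2, 6, 5, 4, 3, 4, 3, 3, 2, 1, 2, 1].
max_i inc[i]+dec[i]−1 = 10, with one witness 11, 16, 52, 63, 60, 58, 48, 41, 20, 1.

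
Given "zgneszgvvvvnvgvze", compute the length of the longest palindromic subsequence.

One longest palindromic subsequence is ezgvvvvvgze (positions 4,6,7,8,9,10,11,13,14,16,17); it reads the same forward and backward, and the interval DP gives dp[1][17] = 11.

11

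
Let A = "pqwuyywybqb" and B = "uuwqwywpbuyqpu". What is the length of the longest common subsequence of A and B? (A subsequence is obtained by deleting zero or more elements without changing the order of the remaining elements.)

A longest common subsequence is qwywyq (length 6); the LCS DP confirms no longer common subsequence exists.

6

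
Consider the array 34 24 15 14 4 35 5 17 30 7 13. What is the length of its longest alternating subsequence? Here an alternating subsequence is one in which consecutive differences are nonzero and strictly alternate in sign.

7

A longest alternating subsequence is 34, 24, 35, 5, 17, 7, 13 (positions 1,2,6,7,8,10,11); its 6 consecutive differences strictly alternate in sign, and length 7 is optimal.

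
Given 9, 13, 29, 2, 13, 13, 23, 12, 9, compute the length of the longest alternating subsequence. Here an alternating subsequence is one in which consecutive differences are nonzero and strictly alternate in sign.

Track the best alternating length ending on an up-step vs a down-step at each position: up/down = 1/1, 2/1, 2/1, 1/3, 4/3, 4/3, 4/3, 4/5, 4/5.
The maximum over both is 5; one such subsequence is 9, 13, 2, 13, 12.

5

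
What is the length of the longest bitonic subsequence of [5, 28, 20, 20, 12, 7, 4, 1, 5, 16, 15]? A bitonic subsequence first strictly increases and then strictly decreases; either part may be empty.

Let inc[i] be the LIS ending at i and dec[i] the longest strictly decreasing subsequence starting at i. inc = [1, 2, 2, 2, 2, 2, 1, 1, 2, 3, 3], dec = [3, 6, 5, 5, 4, 3, 2, 1, 1, 2, 1].
max_i inc[i]+dec[i]−1 = 7, with one witness 5, 28, 20, 12, 7, 4, 1.

7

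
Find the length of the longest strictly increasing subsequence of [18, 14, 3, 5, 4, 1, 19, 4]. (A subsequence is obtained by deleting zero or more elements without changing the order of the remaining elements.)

One longest increasing subsequence is 3, 5, 19 (positions 3,4,7), of length 3; no longer one exists.

3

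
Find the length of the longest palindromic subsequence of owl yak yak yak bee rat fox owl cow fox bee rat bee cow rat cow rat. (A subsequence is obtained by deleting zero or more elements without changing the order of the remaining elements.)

Using dp[i][j] = 2 + dp[i+1][j−1] if the ends match, else max(dp[i+1][j], dp[i][j−1]):
dp[1][17] = 7. A witness is rat cow rat cow rat cow rat at positions 6,9,12,14,15,16,17.

7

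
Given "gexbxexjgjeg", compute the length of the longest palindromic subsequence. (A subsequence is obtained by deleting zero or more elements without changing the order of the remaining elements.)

7

One longest palindromic subsequence is gejgjeg (positions 1,2,8,9,10,11,12); it reads the same forward and backward, and the interval DP gives dp[1][12] = 7.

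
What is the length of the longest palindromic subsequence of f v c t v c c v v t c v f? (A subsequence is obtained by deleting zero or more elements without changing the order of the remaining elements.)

One longest palindromic subsequence is fvctvccvtcvf (positions 1,2,3,4,5,6,7,9,10,11,12,13); it reads the same forward and backward, and the interval DP gives dp[1][13] = 12.

12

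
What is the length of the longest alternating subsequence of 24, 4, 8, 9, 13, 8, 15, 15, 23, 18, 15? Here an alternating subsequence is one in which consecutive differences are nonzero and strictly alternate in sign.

6

A longest alternating subsequence is 24, 4, 9, 8, 23, 18 (positions 1,2,4,6,9,10); its 5 consecutive differences strictly alternate in sign, and length 6 is optimal.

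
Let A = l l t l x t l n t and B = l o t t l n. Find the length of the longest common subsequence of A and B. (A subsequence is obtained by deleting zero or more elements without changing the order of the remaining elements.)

5

Backtracking the LCS table gives one alignment: l (A1,B1) → t (A3,B3) → t (A6,B4) → l (A7,B5) → n (A8,B6).
So the longest common subsequence has length 5.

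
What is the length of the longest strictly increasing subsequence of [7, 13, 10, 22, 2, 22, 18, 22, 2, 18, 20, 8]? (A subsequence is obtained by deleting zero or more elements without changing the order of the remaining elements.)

Let dp[i] be the longest increasing subsequence ending at position i. Then dp = [1, 2, 2, 3, 1, 3, 3, 4, 1, 3, 4, 2].
The maximum is 4; one witness is 7, 13, 18, 22 at positions 1,2,7,8.

4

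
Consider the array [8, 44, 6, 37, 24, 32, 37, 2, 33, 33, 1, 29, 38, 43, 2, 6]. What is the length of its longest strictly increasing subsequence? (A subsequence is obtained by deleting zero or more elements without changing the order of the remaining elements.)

One longest increasing subsequence is 8, 24, 32, 37, 38, 43 (positions 1,5,6,7,13,14), of length 6; no longer one exists.

6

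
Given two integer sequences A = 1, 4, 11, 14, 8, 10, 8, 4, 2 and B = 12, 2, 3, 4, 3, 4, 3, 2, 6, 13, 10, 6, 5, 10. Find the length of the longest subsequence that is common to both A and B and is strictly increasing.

2

A longest common strictly increasing subsequence is 4, 10 (length 2); it appears in order in both A and B, and no longer such subsequence exists.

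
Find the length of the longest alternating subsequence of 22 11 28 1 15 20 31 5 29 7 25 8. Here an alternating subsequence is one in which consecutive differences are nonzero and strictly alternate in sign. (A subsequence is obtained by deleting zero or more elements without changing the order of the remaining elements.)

10

A longest alternating subsequence is 22, 11, 28, 1, 15, 5, 29, 7, 25, 8 (positions 1,2,3,4,5,8,9,10,11,12); its 9 consecutive differences strictly alternate in sign, and length 10 is optimal.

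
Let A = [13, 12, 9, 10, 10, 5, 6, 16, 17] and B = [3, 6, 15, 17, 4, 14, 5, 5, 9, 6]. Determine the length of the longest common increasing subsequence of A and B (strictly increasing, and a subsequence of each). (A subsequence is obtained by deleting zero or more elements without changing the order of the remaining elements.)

2

For each value that appears in both, track the longest common increasing run ending there.
The best achievable length is 2; one witness is 6, 17 (A-positions 7,9, B-positions 2,4).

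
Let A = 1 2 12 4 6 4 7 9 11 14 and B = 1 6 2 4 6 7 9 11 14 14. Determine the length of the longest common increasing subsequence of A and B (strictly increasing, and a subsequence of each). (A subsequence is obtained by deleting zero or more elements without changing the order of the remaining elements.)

8

For each value that appears in both, track the longest common increasing run ending there.
The best achievable length is 8; one witness is 1, 2, 4, 6, 7, 9, 11, 14 (A-positions 1,2,4,5,7,8,9,10, B-positions 1,3,4,5,6,7,8,9).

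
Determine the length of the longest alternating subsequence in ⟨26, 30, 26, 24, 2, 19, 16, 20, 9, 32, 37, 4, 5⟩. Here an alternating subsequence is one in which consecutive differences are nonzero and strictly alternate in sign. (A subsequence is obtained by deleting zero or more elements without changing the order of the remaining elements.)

10

A longest alternating subsequence is 26, 30, 2, 19, 16, 20, 9, 32, 4, 5 (positions 1,2,5,6,7,8,9,10,12,13); its 9 consecutive differences strictly alternate in sign, and length 10 is optimal.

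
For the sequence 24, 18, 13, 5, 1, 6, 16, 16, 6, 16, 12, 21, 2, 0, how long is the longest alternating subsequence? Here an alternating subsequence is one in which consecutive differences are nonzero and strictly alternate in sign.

8

Track the best alternating length ending on an up-step vs a down-step at each position: up/down = 1/1, 1/2, 1/2, 1/2, 1/2, 3/2, 3/2, 3/2, 3/4, 5/2, 5/6, 7/2, 3/8, 1/8.
The maximum over both is 8; one such subsequence is 24, 13, 16, 6, 16, 12, 21, 2.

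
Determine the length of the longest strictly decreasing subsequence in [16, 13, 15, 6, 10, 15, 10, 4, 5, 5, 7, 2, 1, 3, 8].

6

Scanning left to right, the best length ending at each element is: 16→1, 13→2, 15→2, 6→3, 10→3, 15→2, 10→3, 4→4, 5→4, 5→4, 7→4, 2→5, 1→6, 3→5, 8→4.
So the longest decreasing subsequence has length 6, e.g. 16, 13, 6, 4, 2, 1.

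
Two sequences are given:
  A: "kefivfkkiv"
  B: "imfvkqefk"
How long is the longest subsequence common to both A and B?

4

Backtracking the LCS table gives one alignment: k (A1,B5) → e (A2,B7) → f (A6,B8) → k (A8,B9).
So the longest common subsequence has length 4.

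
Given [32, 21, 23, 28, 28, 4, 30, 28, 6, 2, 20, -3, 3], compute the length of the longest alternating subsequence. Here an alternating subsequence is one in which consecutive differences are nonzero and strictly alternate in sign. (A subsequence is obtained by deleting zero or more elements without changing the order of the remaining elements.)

9

A longest alternating subsequence is 32, 21, 23, 4, 30, 6, 20, -3, 3 (positions 1,2,3,6,7,9,11,12,13); its 8 consecutive differences strictly alternate in sign, and length 9 is optimal.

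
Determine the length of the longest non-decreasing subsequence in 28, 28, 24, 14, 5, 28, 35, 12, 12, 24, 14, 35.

One longest non-decreasing subsequence is 28, 28, 28, 35, 35 (positions 1,2,6,7,12), of length 5; no longer one exists.

5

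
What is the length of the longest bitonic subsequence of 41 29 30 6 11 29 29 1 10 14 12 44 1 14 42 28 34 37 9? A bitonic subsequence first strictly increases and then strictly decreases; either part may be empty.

Let inc[i] be the LIS ending at i and dec[i] the longest strictly decreasing subsequence starting at i. inc = [1, 1, 2, 1, 2, 3, 3, 1, 2, 3, 3, 4, 1, 4, 5, 5, 6, 7, 2], dec = [6, 4, 5, 2, 3, 4, 4, 1, 2, 3, 2, 4, 1, 2, 3, 2, 2, 2, 1].
max_i inc[i]+dec[i]−1 = 8, with one witness 6, 11, 12, 14, 28, 34, 37, 9.

8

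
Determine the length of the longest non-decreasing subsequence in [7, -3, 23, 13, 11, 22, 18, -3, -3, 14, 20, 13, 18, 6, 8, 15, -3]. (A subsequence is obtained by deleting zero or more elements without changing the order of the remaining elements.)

6

Let dp[i] be the longest non-decreasing subsequence ending at position i. Then dp = [1, 1, 2, 2, 2, 3, 3, 2, 3, 4, 5, 4, 5, 4, 5, 6, 4].
The maximum is 6; one witness is -3, -3, -3, 6, 8, 15 at positions 2,8,9,14,15,16.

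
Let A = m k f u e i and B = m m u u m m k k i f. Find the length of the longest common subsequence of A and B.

Backtracking the LCS table gives one alignment: m (A1,B6) → k (A2,B8) → f (A3,B10).
So the longest common subsequence has length 3.

3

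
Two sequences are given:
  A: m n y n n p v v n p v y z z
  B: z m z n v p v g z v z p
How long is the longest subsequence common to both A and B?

7

Backtracking the LCS table gives one alignment: m (A1,B2) → n (A5,B4) → v (A8,B5) → p (A10,B6) → v (A11,B7) → z (A13,B9) → z (A14,B11).
So the longest common subsequence has length 7.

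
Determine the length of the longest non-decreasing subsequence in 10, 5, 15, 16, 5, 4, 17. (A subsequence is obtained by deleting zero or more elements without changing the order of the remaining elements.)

4

Let dp[i] be the longest non-decreasing subsequence ending at position i. Then dp = [1, 1, 2, 3, 2, 1, 4].
The maximum is 4; one witness is 10, 15, 16, 17 at positions 1,3,4,7.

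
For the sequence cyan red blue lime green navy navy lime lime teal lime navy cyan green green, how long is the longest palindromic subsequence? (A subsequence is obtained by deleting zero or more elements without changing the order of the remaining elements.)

7

One longest palindromic subsequence is green navy lime teal lime navy green (positions 5,7,8,10,11,12,15); it reads the same forward and backward, and the interval DP gives dp[1][15] = 7.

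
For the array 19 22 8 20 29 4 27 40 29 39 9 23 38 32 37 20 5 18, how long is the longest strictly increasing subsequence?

6

Let dp[i] be the longest increasing subsequence ending at position i. Then dp = [1, 2, 1, 2, 3, 1, 3, 4, 4, 5, 2, 3, 5, 5, 6, 3, 2, 3].
The maximum is 6; one witness is 19, 22, 27, 29, 32, 37 at positions 1,2,7,9,14,15.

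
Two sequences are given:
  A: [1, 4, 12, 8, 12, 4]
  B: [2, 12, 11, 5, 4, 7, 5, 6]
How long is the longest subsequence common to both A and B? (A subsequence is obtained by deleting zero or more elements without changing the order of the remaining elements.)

A longest common subsequence is 12, 4 (length 2); the LCS DP confirms no longer common subsequence exists.

2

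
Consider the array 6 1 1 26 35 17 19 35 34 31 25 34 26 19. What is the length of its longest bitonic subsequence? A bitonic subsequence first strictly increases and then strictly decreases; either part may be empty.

Let inc[i] be the LIS ending at i and dec[i] the longest strictly decreasing subsequence starting at i. inc = [1, 1, 1, 2, 3, 2, 3, 4, 4, 4, 4, 5, 5, 3], dec = [2, 1, 1, 3, 5, 1, 1, 5, 4, 3, 2, 3, 2, 1].
max_i inc[i]+dec[i]−1 = 8, with one witness 6, 17, 19, 35, 34, 31, 26, 19.

8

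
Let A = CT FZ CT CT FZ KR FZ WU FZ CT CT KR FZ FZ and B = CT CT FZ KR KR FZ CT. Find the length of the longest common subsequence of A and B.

6

A longest common subsequence is CT, CT, FZ, KR, FZ, CT (length 6); the LCS DP confirms no longer common subsequence exists.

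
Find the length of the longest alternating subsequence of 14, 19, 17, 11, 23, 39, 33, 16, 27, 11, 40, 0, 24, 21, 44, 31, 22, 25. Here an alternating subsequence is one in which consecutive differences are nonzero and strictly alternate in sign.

Track the best alternating length ending on an up-step vs a down-step at each position: up/down = 1/1, 2/1, 2/3, 1/3, 4/1, 4/1, 4/5, 4/5, 6/5, 1/7, 8/1, 1/9, 10/9, 10/11, 12/1, 12/13, 12/13, 14/13.
The maximum over both is 14; one such subsequence is 14, 19, 17, 23, 16, 27, 11, 40, 0, 24, 21, 44, 22, 25.

14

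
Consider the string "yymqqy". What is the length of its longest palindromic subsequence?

One longest palindromic subsequence is yqqy (positions 1,4,5,6); it reads the same forward and backward, and the interval DP gives dp[1][6] = 4.

4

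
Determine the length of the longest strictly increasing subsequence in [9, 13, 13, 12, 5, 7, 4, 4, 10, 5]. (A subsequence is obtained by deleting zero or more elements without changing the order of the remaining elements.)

Scanning left to right, the best length ending at each element is: 9→1, 13→2, 13→2, 12→2, 5→1, 7→2, 4→1, 4→1, 10→3, 5→2.
So the longest increasing subsequence has length 3, e.g. 5, 7, 10.

3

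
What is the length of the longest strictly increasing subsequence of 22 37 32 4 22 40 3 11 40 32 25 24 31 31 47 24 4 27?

Let dp[i] be the longest increasing subsequence ending at position i. Then dp = [1, 2, 2, 1, 2, 3, 1, 2, 3, 3, 3, 3, 4, 4, 5, 3, 2, 4].
The maximum is 5; one witness is 4, 22, 25, 31, 47 at positions 4,5,11,13,15.

5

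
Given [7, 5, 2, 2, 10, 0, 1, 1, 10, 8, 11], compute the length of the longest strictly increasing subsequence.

Scanning left to right, the best length ending at each element is: 7→1, 5→1, 2→1, 2→1, 10→2, 0→1, 1→2, 1→2, 10→3, 8→3, 11→4.
So the longest increasing subsequence has length 4, e.g. 0, 1, 10, 11.

4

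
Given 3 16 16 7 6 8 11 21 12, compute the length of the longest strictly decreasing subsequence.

3

Scanning left to right, the best length ending at each element is: 3→1, 16→1, 16→1, 7→2, 6→3, 8→2, 11→2, 21→1, 12→2.
So the longest decreasing subsequence has length 3, e.g. 16, 7, 6.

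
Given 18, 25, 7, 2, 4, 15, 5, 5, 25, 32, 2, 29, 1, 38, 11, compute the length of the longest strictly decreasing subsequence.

5

Let dp[i] be the longest decreasing subsequence ending at position i. Then dp = [1, 1, 2, 3, 3, 2, 3, 3, 1, 1, 4, 2, 5, 1, 3].
The maximum is 5; one witness is 18, 7, 4, 2, 1 at positions 1,3,5,11,13.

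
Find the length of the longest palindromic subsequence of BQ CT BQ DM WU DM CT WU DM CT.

7

One longest palindromic subsequence is CT DM WU CT WU DM CT (positions 2,4,5,7,8,9,10); it reads the same forward and backward, and the interval DP gives dp[1][10] = 7.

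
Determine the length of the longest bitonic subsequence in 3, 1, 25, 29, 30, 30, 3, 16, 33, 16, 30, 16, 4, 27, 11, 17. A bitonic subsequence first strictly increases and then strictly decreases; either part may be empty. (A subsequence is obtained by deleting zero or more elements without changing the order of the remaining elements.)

8

Let inc[i] be the LIS ending at i and dec[i] the longest strictly decreasing subsequence starting at i. inc = [1, 1, 2, 3, 4, 4, 2, 3, 5, 3, 4, 3, 3, 4, 4, 5], dec = [2, 1, 3, 3, 3, 3, 1, 2, 4, 2, 3, 2, 1, 2, 1, 1].
max_i inc[i]+dec[i]−1 = 8, with one witness 3, 25, 29, 30, 33, 30, 27, 17.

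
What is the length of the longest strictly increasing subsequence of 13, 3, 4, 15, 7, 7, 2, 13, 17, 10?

One longest increasing subsequence is 3, 4, 7, 13, 17 (positions 2,3,5,8,9), of length 5; no longer one exists.

5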